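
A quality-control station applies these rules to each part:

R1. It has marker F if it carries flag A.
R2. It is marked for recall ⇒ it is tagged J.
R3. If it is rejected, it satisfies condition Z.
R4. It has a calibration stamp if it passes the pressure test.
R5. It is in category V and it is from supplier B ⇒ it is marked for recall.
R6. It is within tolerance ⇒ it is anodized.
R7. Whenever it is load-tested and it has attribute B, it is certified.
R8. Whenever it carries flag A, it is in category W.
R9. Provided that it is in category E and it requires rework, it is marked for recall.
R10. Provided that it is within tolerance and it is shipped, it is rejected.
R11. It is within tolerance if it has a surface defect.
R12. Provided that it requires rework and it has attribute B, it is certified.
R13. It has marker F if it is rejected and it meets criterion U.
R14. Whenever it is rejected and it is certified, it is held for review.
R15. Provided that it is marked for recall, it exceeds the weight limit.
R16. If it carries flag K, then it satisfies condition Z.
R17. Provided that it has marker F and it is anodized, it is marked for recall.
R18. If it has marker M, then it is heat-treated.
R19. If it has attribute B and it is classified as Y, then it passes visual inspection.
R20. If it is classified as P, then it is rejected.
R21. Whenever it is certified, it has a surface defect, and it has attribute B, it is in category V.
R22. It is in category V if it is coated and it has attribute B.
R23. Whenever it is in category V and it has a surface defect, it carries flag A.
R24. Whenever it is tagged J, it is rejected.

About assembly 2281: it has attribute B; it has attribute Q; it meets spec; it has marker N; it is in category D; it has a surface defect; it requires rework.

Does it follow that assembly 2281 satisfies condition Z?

Yes

By R11 (it has a surface defect): it is within tolerance.
By R12 (it requires rework, it has attribute B): it is certified.
By R21 (it is certified, it has a surface defect, it has attribute B): it is in category V.
By R23 (it is in category V, it has a surface defect): it carries flag A.
By R1 (it carries flag A): it has marker F.
By R6 (it is within tolerance): it is anodized.
By R17 (it has marker F, it is anodized): it is marked for recall.
By R2 (it is marked for recall): it is tagged J.
By R24 (it is tagged J): it is rejected.
By R3 (it is rejected): it satisfies condition Z.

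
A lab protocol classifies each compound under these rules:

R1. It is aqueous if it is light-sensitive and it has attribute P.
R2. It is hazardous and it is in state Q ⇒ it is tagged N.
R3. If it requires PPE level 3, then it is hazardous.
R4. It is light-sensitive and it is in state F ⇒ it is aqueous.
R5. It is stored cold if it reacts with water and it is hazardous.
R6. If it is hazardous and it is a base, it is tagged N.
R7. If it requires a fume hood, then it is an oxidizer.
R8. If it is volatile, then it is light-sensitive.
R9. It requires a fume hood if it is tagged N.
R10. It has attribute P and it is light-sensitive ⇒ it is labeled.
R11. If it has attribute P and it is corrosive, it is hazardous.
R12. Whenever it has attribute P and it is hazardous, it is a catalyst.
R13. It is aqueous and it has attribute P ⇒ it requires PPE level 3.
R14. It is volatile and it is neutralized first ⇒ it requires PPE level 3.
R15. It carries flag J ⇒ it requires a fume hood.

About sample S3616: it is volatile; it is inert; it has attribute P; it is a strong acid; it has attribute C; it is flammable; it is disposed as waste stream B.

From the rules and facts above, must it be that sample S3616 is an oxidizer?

Forward chaining from the given facts derives: is light-sensitive, is labeled, is aqueous, requires PPE level 3, is hazardous, is a catalyst.
The only rule concluding "it is an oxidizer" is R7, which needs "it requires a fume hood"; that is never established.

No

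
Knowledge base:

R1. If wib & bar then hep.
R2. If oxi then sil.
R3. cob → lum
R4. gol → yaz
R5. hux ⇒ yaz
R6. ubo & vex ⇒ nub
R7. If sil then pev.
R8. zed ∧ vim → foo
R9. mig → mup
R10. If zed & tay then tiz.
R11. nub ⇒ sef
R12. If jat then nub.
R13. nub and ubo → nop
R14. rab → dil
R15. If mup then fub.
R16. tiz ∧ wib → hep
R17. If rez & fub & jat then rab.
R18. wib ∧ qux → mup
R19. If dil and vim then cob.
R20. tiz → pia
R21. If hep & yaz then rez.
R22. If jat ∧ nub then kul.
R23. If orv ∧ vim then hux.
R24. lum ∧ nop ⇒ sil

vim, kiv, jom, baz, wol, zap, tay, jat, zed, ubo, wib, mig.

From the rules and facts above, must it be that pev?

Forward chaining from the given facts derives: foo, mup, tiz, nub, nop, fub, hep, pia, kul, sef.
The only rule concluding pev is R7, which needs sil; that is never established.

No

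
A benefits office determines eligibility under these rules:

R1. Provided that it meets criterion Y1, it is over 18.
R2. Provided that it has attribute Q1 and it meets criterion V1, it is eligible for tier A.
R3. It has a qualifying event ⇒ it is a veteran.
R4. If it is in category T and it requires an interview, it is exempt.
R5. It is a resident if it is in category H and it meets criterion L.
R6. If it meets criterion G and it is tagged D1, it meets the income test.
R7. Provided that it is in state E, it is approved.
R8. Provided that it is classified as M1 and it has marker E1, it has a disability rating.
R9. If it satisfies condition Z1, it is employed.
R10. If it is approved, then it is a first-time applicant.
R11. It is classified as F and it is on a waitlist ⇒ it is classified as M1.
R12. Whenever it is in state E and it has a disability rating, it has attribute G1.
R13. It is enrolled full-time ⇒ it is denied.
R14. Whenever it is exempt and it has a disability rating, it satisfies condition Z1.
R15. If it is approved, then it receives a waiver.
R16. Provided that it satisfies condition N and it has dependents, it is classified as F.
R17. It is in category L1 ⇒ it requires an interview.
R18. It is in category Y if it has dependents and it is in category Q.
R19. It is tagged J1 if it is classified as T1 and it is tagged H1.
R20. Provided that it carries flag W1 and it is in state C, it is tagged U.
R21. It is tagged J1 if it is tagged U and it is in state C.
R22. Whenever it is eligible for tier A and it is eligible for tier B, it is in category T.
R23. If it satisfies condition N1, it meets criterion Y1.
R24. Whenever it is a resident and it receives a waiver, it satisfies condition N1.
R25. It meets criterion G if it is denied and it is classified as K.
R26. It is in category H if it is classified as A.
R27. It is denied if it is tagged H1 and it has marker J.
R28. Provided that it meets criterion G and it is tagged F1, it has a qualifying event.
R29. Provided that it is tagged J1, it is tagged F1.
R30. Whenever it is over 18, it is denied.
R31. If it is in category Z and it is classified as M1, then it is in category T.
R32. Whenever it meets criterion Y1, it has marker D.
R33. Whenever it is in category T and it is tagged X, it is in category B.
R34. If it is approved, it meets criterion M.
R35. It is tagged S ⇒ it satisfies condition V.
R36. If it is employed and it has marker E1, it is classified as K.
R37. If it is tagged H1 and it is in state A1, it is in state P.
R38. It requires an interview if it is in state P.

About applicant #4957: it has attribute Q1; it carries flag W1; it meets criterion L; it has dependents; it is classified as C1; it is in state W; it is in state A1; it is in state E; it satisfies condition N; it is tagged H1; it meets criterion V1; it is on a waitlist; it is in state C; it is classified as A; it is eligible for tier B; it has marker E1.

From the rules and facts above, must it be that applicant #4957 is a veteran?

By R2 (it has attribute Q1, it meets criterion V1): it is eligible for tier A.
By R7 (it is in state E): it is approved.
By R15 (it is approved): it receives a waiver.
By R16 (it satisfies condition N, it has dependents): it is classified as F.
By R20 (it carries flag W1, it is in state C): it is tagged U.
By R21 (it is tagged U, it is in state C): it is tagged J1.
By R22 (it is eligible for tier A, it is eligible for tier B): it is in category T.
By R26 (it is classified as A): it is in category H.
By R29 (it is tagged J1): it is tagged F1.
By R37 (it is tagged H1, it is in state A1): it is in state P.
By R38 (it is in state P): it requires an interview.
By R4 (it is in category T, it requires an interview): it is exempt.
By R5 (it is in category H, it meets criterion L): it is a resident.
By R11 (it is classified as F, it is on a waitlist): it is classified as M1.
By R24 (it is a resident, it receives a waiver): it satisfies condition N1.
By R8 (it is classified as M1, it has marker E1): it has a disability rating.
By R14 (it is exempt, it has a disability rating): it satisfies condition Z1.
By R23 (it satisfies condition N1): it meets criterion Y1.
By R1 (it meets criterion Y1): it is over 18.
By R9 (it satisfies condition Z1): it is employed.
By R30 (it is over 18): it is denied.
By R36 (it is employed, it has marker E1): it is classified as K.
By R25 (it is denied, it is classified as K): it meets criterion G.
By R28 (it meets criterion G, it is tagged F1): it has a qualifying event.
By R3 (it has a qualifying event): it is a veteran.

Yes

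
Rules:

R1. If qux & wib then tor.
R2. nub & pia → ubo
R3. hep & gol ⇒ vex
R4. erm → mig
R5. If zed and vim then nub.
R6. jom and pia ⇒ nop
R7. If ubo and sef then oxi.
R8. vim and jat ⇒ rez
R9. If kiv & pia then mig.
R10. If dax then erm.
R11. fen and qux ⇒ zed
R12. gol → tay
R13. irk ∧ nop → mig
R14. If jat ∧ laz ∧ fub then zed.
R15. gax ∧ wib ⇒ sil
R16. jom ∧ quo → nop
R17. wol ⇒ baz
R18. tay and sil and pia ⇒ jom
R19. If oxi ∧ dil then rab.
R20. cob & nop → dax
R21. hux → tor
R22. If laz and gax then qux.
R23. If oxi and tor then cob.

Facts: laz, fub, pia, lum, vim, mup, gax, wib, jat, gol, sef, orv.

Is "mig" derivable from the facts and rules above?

tay  (by R12: gol)
zed  (by R14: jat, laz, fub)
sil  (by R15: gax, wib)
jom  (by R18: tay, sil, pia)
qux  (by R22: laz, gax)
tor  (by R1: qux, wib)
nub  (by R5: zed, vim)
nop  (by R6: jom, pia)
ubo  (by R2: nub, pia)
oxi  (by R7: ubo, sef)
cob  (by R23: oxi, tor)
dax  (by R20: cob, nop)
erm  (by R10: dax)
mig  (by R4: erm)

Yes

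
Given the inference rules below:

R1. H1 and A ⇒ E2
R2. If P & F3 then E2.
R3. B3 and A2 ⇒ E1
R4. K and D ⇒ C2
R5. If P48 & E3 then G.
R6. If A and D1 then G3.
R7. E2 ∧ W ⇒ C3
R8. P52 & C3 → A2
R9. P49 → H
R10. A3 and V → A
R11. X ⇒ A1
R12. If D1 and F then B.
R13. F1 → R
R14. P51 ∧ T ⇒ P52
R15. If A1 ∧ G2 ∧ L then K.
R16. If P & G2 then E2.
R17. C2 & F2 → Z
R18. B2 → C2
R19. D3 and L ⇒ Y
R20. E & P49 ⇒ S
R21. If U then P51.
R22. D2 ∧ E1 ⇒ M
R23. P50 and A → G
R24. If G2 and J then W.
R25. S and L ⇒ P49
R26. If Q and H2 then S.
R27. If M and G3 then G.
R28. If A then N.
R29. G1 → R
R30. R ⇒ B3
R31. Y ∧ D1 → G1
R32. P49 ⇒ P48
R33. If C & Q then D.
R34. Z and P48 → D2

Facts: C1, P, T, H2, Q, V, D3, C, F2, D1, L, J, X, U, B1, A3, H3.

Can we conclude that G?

No

Forward chaining from the given facts derives: A, A1, Y, P51, S, N, G1, D, G3, P52, P49, R, B3, P48, H.
Rules concluding G: R5 needs E3; R23 needs P50; R27 needs M — none of these are established.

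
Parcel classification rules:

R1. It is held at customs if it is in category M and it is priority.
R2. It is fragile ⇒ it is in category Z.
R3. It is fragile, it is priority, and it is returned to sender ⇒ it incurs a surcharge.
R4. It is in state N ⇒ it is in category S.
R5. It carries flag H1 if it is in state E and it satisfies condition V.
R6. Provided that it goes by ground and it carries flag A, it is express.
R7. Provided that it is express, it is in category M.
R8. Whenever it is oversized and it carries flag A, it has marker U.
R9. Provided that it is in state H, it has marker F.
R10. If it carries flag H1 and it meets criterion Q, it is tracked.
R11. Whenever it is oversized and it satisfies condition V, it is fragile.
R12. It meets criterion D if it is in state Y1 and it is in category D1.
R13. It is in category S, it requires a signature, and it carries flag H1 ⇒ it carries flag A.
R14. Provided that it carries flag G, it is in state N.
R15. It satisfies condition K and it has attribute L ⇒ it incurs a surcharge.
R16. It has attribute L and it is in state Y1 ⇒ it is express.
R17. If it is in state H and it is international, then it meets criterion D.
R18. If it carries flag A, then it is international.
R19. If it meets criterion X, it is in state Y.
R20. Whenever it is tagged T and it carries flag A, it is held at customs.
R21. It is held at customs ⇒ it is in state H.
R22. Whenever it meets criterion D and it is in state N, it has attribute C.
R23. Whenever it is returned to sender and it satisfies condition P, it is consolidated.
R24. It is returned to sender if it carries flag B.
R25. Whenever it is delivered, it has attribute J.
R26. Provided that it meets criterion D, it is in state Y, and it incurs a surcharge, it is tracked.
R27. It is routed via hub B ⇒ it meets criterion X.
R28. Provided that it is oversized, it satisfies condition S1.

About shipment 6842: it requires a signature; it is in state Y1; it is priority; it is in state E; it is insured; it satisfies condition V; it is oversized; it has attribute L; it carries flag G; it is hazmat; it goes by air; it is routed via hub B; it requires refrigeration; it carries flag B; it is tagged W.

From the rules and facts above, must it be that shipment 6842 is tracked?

Yes

By R5 (it is in state E, it satisfies condition V): it carries flag H1.
By R11 (it is oversized, it satisfies condition V): it is fragile.
By R14 (it carries flag G): it is in state N.
By R16 (it has attribute L, it is in state Y1): it is express.
By R24 (it carries flag B): it is returned to sender.
By R27 (it is routed via hub B): it meets criterion X.
By R3 (it is fragile, it is priority, it is returned to sender): it incurs a surcharge.
By R4 (it is in state N): it is in category S.
By R7 (it is express): it is in category M.
By R13 (it is in category S, it requires a signature, it carries flag H1): it carries flag A.
By R18 (it carries flag A): it is international.
By R19 (it meets criterion X): it is in state Y.
By R1 (it is in category M, it is priority): it is held at customs.
By R21 (it is held at customs): it is in state H.
By R17 (it is in state H, it is international): it meets criterion D.
By R26 (it meets criterion D, it is in state Y, it incurs a surcharge): it is tracked.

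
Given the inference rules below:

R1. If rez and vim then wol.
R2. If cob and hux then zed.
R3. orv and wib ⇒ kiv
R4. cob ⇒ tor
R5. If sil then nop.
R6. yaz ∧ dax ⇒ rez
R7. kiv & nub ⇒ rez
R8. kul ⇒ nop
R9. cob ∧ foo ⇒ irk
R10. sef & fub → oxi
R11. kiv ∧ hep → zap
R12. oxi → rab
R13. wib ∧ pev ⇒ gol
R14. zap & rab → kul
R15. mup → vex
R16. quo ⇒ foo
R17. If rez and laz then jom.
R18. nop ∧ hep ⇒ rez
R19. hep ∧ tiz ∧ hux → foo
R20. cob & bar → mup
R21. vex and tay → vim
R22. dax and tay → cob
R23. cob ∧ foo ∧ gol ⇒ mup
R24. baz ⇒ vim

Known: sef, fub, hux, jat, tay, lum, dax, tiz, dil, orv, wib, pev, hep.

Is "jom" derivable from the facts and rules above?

No

Forward chaining from the given facts derives: kiv, oxi, zap, rab, gol, kul, foo, cob, mup, zed, tor, nop, irk, vex, rez, vim, wol.
The only rule concluding jom is R17, which needs laz; that is never established.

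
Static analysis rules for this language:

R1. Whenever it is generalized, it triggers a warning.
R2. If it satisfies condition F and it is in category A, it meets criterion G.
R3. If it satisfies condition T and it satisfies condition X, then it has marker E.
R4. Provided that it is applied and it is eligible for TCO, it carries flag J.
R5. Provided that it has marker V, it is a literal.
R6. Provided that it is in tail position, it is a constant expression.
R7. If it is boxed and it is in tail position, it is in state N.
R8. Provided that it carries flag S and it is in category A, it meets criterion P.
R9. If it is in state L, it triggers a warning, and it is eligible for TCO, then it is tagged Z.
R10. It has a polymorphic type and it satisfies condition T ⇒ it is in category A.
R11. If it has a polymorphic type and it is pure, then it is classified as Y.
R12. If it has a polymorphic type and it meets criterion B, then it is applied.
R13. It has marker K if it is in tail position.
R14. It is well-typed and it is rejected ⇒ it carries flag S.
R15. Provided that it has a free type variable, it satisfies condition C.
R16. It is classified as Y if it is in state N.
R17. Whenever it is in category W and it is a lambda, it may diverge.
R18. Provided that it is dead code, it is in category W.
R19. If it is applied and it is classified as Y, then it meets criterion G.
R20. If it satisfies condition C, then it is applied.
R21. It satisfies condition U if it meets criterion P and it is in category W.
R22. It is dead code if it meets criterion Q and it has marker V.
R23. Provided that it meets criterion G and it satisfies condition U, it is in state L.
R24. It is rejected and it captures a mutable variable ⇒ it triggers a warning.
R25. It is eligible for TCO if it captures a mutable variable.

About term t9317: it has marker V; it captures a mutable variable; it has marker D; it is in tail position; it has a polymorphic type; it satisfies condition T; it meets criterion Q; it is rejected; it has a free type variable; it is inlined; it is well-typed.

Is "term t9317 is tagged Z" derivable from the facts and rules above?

Forward chaining from the given facts derives: is a literal, is a constant expression, is in category A, has marker K, carries flag S, satisfies condition C, is applied, is dead code, triggers a warning, is eligible for TCO, carries flag J, meets criterion P, is in category W, satisfies condition U.
The only rule concluding "it is tagged Z" is R9, which needs "it is in state L"; that is never established.

No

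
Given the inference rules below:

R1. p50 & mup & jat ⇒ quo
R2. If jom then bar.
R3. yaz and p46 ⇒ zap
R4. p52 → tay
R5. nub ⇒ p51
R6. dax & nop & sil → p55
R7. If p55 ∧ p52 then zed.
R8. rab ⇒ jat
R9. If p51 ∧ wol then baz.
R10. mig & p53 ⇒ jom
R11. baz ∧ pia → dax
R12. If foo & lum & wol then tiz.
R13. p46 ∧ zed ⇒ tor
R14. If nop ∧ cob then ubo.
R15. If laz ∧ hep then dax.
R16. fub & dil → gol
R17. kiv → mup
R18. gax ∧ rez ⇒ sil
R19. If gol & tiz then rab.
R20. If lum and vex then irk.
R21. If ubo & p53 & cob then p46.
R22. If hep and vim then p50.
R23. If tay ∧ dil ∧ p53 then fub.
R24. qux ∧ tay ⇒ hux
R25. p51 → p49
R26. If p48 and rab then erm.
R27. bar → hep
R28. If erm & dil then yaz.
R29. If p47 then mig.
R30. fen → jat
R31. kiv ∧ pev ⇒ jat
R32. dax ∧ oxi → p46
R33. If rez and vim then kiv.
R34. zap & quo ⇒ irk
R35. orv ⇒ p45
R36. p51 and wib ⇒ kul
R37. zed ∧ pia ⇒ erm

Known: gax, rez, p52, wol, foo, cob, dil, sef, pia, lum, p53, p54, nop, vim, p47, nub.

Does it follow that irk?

Yes

tay  (by R4: p52)
p51  (by R5: nub)
baz  (by R9: p51, wol)
dax  (by R11: baz, pia)
tiz  (by R12: foo, lum, wol)
ubo  (by R14: nop, cob)
sil  (by R18: gax, rez)
p46  (by R21: ubo, p53, cob)
fub  (by R23: tay, dil, p53)
mig  (by R29: p47)
kiv  (by R33: rez, vim)
p55  (by R6: dax, nop, sil)
zed  (by R7: p55, p52)
jom  (by R10: mig, p53)
gol  (by R16: fub, dil)
mup  (by R17: kiv)
rab  (by R19: gol, tiz)
erm  (by R37: zed, pia)
bar  (by R2: jom)
jat  (by R8: rab)
hep  (by R27: bar)
yaz  (by R28: erm, dil)
zap  (by R3: yaz, p46)
p50  (by R22: hep, vim)
quo  (by R1: p50, mup, jat)
irk  (by R34: zap, quo)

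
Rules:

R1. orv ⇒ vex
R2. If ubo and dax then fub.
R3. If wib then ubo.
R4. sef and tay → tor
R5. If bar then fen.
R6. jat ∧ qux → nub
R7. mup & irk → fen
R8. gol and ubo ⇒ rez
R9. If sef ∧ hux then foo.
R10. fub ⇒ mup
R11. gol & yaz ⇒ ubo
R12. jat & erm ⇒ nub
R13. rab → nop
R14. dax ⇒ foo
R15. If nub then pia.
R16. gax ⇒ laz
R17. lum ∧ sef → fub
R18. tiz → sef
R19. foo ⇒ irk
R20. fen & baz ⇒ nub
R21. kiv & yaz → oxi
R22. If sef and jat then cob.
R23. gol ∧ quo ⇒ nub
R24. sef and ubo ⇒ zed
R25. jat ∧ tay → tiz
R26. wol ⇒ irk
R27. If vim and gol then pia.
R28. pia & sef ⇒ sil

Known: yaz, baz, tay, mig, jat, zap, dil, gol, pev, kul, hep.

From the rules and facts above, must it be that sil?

Forward chaining from the given facts derives: ubo, tiz, rez, sef, cob, zed, tor.
The only rule concluding sil is R28, which needs pia; that is never established.

No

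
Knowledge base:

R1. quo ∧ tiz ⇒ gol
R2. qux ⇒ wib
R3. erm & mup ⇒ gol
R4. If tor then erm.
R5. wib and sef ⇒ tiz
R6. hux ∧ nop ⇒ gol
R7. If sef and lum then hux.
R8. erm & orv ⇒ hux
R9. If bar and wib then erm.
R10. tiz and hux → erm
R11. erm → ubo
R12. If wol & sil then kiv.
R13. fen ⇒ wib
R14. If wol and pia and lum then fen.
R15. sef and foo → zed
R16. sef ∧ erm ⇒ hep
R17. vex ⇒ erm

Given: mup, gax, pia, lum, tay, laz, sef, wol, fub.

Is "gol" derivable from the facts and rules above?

Yes

hux  (by R7: sef, lum)
fen  (by R14: wol, pia, lum)
wib  (by R13: fen)
tiz  (by R5: wib, sef)
erm  (by R10: tiz, hux)
gol  (by R3: erm, mup)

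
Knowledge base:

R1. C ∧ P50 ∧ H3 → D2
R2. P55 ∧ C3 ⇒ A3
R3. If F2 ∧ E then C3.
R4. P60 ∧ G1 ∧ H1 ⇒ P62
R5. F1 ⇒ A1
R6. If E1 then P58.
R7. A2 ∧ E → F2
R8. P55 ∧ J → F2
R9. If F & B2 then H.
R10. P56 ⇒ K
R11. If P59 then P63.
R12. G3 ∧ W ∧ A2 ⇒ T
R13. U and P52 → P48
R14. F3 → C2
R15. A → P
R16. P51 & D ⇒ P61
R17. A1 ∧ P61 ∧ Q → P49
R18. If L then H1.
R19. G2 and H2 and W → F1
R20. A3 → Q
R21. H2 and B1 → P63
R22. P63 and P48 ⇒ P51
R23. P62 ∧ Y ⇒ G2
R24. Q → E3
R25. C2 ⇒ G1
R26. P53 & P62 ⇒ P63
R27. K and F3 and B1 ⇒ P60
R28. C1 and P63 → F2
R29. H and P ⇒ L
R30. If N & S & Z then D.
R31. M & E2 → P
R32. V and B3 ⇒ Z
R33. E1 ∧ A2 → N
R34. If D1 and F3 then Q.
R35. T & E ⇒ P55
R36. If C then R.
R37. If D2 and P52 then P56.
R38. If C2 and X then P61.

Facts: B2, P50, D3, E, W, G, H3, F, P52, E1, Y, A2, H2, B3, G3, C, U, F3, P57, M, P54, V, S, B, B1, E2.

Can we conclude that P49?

Yes

D2  (by R1: C, P50, H3)
F2  (by R7: A2, E)
H  (by R9: F, B2)
T  (by R12: G3, W, A2)
P48  (by R13: U, P52)
C2  (by R14: F3)
P63  (by R21: H2, B1)
P51  (by R22: P63, P48)
G1  (by R25: C2)
P  (by R31: M, E2)
Z  (by R32: V, B3)
N  (by R33: E1, A2)
P55  (by R35: T, E)
P56  (by R37: D2, P52)
C3  (by R3: F2, E)
K  (by R10: P56)
P60  (by R27: K, F3, B1)
L  (by R29: H, P)
D  (by R30: N, S, Z)
A3  (by R2: P55, C3)
P61  (by R16: P51, D)
H1  (by R18: L)
Q  (by R20: A3)
P62  (by R4: P60, G1, H1)
G2  (by R23: P62, Y)
F1  (by R19: G2, H2, W)
A1  (by R5: F1)
P49  (by R17: A1, P61, Q)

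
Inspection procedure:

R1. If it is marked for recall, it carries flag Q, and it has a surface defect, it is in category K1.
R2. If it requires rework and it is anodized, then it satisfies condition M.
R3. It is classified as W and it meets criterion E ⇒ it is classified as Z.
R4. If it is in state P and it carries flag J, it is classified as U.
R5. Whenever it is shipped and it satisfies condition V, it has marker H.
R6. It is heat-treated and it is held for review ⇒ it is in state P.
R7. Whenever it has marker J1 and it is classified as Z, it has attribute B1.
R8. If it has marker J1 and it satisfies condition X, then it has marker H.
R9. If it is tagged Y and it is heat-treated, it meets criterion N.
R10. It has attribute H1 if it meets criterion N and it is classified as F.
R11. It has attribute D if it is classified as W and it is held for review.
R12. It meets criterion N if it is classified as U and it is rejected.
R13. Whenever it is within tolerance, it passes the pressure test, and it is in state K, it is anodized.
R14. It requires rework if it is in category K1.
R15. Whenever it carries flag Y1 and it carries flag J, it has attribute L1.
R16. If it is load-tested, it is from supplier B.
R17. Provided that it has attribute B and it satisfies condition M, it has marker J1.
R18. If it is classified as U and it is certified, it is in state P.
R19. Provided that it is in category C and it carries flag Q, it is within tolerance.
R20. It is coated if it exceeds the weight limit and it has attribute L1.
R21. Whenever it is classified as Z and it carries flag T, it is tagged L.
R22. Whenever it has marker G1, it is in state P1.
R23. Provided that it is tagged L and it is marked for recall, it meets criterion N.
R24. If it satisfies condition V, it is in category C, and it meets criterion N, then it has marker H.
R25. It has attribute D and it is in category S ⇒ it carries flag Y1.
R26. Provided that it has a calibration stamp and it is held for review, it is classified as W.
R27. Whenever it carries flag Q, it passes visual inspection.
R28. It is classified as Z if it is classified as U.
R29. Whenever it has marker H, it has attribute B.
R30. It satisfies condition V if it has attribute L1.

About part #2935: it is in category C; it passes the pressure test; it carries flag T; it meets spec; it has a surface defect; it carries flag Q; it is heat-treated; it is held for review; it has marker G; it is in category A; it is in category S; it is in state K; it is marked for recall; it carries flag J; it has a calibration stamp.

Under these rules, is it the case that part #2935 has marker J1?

Yes

By R1 (it is marked for recall, it carries flag Q, it has a surface defect): it is in category K1.
By R6 (it is heat-treated, it is held for review): it is in state P.
By R14 (it is in category K1): it requires rework.
By R19 (it is in category C, it carries flag Q): it is within tolerance.
By R26 (it has a calibration stamp, it is held for review): it is classified as W.
By R4 (it is in state P, it carries flag J): it is classified as U.
By R11 (it is classified as W, it is held for review): it has attribute D.
By R13 (it is within tolerance, it passes the pressure test, it is in state K): it is anodized.
By R25 (it has attribute D, it is in category S): it carries flag Y1.
By R28 (it is classified as U): it is classified as Z.
By R2 (it requires rework, it is anodized): it satisfies condition M.
By R15 (it carries flag Y1, it carries flag J): it has attribute L1.
By R21 (it is classified as Z, it carries flag T): it is tagged L.
By R23 (it is tagged L, it is marked for recall): it meets criterion N.
By R30 (it has attribute L1): it satisfies condition V.
By R24 (it satisfies condition V, it is in category C, it meets criterion N): it has marker H.
By R29 (it has marker H): it has attribute B.
By R17 (it has attribute B, it satisfies condition M): it has marker J1.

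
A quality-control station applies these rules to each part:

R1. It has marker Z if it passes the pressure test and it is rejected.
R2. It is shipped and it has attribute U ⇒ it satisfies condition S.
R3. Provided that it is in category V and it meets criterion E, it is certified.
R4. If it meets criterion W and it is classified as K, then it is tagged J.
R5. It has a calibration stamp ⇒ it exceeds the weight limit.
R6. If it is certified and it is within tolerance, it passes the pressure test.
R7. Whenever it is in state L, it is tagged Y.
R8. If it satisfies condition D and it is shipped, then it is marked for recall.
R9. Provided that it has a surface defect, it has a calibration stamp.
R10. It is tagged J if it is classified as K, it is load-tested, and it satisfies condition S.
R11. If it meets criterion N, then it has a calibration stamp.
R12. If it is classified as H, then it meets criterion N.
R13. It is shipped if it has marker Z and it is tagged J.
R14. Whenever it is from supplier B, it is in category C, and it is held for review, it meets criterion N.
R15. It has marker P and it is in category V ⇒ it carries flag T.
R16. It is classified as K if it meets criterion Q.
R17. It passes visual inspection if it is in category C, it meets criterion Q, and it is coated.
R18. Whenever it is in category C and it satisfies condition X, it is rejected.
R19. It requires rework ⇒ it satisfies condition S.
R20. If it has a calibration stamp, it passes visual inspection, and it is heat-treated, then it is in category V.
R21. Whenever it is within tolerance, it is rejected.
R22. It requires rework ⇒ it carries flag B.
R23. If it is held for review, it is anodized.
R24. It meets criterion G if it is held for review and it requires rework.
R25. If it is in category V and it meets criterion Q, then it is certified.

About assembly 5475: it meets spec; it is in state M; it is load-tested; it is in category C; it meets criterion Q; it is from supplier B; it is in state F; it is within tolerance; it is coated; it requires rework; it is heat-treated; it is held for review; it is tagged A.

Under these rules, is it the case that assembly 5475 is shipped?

Yes

By R14 (it is from supplier B, it is in category C, it is held for review): it meets criterion N.
By R16 (it meets criterion Q): it is classified as K.
By R17 (it is in category C, it meets criterion Q, it is coated): it passes visual inspection.
By R19 (it requires rework): it satisfies condition S.
By R21 (it is within tolerance): it is rejected.
By R10 (it is classified as K, it is load-tested, it satisfies condition S): it is tagged J.
By R11 (it meets criterion N): it has a calibration stamp.
By R20 (it has a calibration stamp, it passes visual inspection, it is heat-treated): it is in category V.
By R25 (it is in category V, it meets criterion Q): it is certified.
By R6 (it is certified, it is within tolerance): it passes the pressure test.
By R1 (it passes the pressure test, it is rejected): it has marker Z.
By R13 (it has marker Z, it is tagged J): it is shipped.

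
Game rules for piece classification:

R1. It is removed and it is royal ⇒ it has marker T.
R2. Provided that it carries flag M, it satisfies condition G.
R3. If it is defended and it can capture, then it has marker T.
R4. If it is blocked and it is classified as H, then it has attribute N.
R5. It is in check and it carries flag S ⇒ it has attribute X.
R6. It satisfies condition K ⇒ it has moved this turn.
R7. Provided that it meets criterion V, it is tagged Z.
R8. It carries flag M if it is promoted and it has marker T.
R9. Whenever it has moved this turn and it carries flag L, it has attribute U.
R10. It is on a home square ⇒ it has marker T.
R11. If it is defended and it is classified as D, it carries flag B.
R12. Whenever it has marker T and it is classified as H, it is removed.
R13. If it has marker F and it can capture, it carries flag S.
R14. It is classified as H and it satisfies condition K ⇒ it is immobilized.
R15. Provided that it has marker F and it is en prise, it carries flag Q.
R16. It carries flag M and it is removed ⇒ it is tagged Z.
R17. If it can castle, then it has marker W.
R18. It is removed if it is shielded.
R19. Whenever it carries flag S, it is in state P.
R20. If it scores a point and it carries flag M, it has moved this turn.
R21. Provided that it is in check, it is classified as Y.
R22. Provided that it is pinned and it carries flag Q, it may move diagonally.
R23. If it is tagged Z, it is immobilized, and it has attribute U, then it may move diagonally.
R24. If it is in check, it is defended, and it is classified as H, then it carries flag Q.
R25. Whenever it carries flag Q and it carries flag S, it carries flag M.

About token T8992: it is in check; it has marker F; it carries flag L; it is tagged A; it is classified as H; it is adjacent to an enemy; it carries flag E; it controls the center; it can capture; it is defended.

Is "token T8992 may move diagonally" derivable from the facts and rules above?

Forward chaining from the given facts derives: has marker T, is removed, carries flag S, is in state P, is classified as Y, carries flag Q, carries flag M, satisfies condition G, has attribute X, is tagged Z.
Rules concluding "it may move diagonally": R22 needs "it is pinned"; R23 needs "it is immobilized" — none of these are established.

No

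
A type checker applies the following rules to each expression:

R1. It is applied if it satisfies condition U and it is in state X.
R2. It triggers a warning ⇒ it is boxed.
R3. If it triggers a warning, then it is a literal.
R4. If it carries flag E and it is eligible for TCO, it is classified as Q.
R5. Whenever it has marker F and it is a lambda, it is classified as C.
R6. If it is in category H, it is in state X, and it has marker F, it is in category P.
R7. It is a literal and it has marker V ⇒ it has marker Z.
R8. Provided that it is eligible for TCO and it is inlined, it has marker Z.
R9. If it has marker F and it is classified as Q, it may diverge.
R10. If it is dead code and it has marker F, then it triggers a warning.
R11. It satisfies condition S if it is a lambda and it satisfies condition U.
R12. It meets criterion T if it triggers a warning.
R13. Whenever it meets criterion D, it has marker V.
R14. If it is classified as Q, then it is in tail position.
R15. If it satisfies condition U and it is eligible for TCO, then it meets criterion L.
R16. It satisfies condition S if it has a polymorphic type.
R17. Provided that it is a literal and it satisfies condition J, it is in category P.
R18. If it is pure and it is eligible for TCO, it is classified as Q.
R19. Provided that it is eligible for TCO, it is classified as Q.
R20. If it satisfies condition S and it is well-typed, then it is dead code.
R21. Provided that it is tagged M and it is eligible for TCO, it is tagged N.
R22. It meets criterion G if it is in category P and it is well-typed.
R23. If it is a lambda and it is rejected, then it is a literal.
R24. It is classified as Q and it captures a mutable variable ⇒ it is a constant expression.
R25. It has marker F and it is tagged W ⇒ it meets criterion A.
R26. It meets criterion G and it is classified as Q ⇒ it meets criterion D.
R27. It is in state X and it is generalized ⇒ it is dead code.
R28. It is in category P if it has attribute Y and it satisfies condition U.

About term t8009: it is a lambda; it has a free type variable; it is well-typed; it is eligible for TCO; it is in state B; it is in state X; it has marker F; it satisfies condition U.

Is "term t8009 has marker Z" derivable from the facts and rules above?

No

Forward chaining from the given facts derives: is applied, is classified as C, satisfies condition S, meets criterion L, is classified as Q, is dead code, may diverge, triggers a warning, meets criterion T, is in tail position, is boxed, is a literal.
Rules concluding "it has marker Z": R7 needs "it has marker V"; R8 needs "it is inlined" — none of these are established.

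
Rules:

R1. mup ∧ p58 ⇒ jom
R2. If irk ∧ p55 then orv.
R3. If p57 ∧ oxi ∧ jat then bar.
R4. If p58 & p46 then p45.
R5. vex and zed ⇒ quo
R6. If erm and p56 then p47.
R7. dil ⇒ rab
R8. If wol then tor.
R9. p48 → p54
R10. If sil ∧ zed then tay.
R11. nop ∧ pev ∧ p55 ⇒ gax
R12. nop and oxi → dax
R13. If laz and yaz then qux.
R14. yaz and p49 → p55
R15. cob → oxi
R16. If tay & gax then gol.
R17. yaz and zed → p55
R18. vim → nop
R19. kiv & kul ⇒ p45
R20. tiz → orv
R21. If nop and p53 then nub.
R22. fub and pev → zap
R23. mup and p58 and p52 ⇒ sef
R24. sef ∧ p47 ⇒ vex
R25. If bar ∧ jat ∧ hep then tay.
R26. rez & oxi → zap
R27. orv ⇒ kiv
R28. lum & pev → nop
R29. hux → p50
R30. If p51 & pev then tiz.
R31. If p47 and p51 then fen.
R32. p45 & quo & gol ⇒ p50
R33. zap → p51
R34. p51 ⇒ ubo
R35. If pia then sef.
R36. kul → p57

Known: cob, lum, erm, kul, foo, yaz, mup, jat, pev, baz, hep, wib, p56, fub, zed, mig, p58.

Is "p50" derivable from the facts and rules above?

No

Forward chaining from the given facts derives: jom, p47, oxi, p55, zap, nop, p51, ubo, p57, bar, gax, dax, tay, tiz, fen, gol, orv, kiv, p45.
Rules concluding p50: R29 needs hux; R32 needs quo — none of these are established.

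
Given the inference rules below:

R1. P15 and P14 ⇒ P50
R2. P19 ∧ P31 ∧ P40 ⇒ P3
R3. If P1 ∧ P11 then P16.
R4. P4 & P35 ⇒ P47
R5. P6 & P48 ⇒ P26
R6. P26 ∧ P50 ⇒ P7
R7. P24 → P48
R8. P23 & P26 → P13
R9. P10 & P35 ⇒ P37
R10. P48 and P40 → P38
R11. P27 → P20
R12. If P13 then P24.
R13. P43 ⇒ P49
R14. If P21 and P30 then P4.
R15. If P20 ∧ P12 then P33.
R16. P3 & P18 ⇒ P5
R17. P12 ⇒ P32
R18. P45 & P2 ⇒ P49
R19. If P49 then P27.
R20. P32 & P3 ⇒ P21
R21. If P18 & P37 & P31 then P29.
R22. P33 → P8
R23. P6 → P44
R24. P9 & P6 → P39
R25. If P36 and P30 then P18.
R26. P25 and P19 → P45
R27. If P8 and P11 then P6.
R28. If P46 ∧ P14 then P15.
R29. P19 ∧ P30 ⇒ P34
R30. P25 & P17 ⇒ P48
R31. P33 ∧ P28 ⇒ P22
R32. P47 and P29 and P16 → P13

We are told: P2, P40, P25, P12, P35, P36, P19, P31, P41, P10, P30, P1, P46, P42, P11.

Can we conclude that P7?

Forward chaining from the given facts derives: P3, P16, P37, P32, P21, P18, P45, P34, P4, P5, P49, P27, P29, P47, P20, P33, P8, P6, P13, P24, P44, P48, P38, P26.
The only rule concluding P7 is R6, which needs P50; that is never established.

No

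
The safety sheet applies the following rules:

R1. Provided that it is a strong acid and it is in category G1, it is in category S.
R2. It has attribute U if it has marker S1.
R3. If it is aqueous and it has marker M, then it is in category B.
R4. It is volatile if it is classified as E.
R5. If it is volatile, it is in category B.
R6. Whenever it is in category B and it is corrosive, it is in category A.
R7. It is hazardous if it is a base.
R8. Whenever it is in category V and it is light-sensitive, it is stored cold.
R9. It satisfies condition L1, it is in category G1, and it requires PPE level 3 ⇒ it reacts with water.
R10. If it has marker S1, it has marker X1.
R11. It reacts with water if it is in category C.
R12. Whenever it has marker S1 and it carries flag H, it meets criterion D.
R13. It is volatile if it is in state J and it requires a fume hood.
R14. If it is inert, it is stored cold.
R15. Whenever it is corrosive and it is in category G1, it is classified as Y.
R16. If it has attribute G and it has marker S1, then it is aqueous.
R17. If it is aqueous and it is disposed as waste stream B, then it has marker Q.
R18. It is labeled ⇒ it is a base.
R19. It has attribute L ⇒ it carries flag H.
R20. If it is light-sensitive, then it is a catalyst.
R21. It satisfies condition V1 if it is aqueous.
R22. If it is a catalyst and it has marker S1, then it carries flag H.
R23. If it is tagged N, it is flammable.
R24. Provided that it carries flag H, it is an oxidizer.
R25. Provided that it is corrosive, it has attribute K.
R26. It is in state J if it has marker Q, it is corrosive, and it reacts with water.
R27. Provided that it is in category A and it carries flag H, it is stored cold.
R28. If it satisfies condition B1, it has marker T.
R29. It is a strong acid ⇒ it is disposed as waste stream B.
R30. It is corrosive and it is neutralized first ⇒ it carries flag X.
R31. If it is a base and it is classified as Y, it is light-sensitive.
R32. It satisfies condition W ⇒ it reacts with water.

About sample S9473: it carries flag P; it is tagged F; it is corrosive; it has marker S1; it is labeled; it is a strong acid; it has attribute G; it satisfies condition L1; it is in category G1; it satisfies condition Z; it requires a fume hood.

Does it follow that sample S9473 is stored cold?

Forward chaining from the given facts derives: is in category S, has attribute U, has marker X1, is classified as Y, is aqueous, is a base, satisfies condition V1, has attribute K, is disposed as waste stream B, is light-sensitive, is hazardous, has marker Q, is a catalyst, carries flag H, is an oxidizer, meets criterion D.
Rules concluding "it is stored cold": R8 needs "it is in category V"; R14 needs "it is inert"; R27 needs "it is in category A" — none of these are established.

No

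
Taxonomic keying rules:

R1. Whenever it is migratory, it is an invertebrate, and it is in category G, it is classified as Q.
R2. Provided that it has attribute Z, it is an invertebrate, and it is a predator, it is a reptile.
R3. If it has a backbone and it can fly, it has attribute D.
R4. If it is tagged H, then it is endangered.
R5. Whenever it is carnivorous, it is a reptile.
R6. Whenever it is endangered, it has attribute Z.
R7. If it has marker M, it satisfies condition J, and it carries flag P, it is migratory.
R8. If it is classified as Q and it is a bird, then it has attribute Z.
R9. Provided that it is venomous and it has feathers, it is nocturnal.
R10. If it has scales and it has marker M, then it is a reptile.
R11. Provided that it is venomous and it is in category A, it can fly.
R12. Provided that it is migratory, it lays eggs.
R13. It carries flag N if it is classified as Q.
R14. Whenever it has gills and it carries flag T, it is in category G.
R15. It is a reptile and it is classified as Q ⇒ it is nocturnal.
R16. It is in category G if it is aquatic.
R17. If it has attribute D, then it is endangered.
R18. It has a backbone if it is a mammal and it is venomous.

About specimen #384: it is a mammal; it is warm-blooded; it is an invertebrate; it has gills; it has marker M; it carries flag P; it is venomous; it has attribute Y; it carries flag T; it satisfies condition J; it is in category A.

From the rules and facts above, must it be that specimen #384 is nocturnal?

No

Forward chaining from the given facts derives: is migratory, can fly, lays eggs, is in category G, has a backbone, is classified as Q, has attribute D, carries flag N, is endangered, has attribute Z.
Rules concluding "it is nocturnal": R9 needs "it has feathers"; R15 needs "it is a reptile" — none of these are established.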